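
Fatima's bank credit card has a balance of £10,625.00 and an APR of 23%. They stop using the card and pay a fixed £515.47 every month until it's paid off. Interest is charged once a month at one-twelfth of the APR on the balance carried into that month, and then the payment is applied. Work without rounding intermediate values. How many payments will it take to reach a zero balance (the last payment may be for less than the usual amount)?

27 payments

Monthly rate r = 23%/12 = 1.91667% = 0.0191667.
Recurrence: B ← B·(1+r) − £515.47.
Month 1: interest £203.65; balance after payment £10,313.18.
Month 2: interest £197.67; balance after payment £9,995.38.
Closed form: n = −ln(1 − rB₀/P)/ln(1+r) = −ln(0.60493)/ln(1.01917) ≈ 26.475, so the balance reaches zero during payment 27.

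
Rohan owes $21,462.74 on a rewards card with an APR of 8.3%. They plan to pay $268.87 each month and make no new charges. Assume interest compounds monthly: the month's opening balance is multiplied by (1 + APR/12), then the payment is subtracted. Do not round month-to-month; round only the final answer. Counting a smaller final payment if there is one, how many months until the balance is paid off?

117 payments

Monthly rate r = 8.3%/12 = 0.691667% = 0.00691667.
Recurrence: B ← B·(1+r) − $268.87.
Month 1: interest $148.45; balance after payment $21,342.32.
Month 2: interest $147.62; balance after payment $21,221.07.
Closed form: n = −ln(1 − rB₀/P)/ln(1+r) = −ln(0.44787)/ln(1.00692) ≈ 116.533, so the balance reaches zero during payment 117.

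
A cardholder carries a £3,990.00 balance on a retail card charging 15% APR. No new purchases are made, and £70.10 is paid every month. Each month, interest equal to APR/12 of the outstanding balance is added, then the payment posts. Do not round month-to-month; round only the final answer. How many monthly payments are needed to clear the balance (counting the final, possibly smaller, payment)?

Monthly rate r = 15%/12 = 1.25% = 0.0125.
Recurrence: B ← B·(1+r) − £70.10.
Month 1: interest £49.88; balance after payment £3,969.78.
Month 2: interest £49.62; balance after payment £3,949.30.
Closed form: n = −ln(1 − rB₀/P)/ln(1+r) = −ln(0.28852)/ln(1.0125) ≈ 100.060, so the balance reaches zero during payment 101.

101 months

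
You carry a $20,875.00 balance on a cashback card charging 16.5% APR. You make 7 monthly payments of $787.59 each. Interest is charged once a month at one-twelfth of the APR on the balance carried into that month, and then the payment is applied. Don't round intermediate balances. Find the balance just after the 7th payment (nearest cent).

Monthly rate r = 16.5%/12 = 1.375% = 0.01375.
Each month: B ← B·(1+r) − $787.59.
Month 1: interest $287.03; balance after payment $20,374.44.
Month 2: interest $280.15; balance after payment $19,867.00.
Month 3: interest $273.17; balance after payment $19,352.58.
Month 4: interest $266.10; balance after payment $18,831.09.
Month 5: interest $258.93; balance after payment $18,302.43.
Month 6: interest $251.66; balance after payment $17,766.49.
Month 7: interest $244.29; balance after payment $17,223.19.

$17,223.19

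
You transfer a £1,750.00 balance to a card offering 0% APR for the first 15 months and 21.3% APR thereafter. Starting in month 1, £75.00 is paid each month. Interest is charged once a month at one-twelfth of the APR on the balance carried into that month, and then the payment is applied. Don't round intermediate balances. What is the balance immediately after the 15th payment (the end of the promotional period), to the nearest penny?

Promo months 1–15 at r₀ = 0%/12 = 0; months 16+ at r₁ = 21.3%/12 = 0.01775.
After month 15 (no interest yet): B = £1,750.00 − 15·£75.00 = £625.00.

£625.00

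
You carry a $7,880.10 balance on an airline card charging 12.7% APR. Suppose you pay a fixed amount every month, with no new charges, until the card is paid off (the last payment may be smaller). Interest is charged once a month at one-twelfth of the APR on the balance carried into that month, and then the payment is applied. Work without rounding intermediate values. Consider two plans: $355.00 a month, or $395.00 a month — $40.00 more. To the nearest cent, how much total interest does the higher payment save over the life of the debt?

Monthly rate r = 12.7%/12 = 1.05833% = 0.0105833.
At $355.00/mo: n = ⌈−ln(1 − rB₀/P)/ln(1+r)⌉ = 26 payments (last $155.10); total interest = total paid − $7,880.10 = $1,150.00.
At $395.00/mo: 23 payments (last $208.69); total interest $1,018.59.
Interest saved = $1,150.00 − $1,018.59 = $131.41.

$131.41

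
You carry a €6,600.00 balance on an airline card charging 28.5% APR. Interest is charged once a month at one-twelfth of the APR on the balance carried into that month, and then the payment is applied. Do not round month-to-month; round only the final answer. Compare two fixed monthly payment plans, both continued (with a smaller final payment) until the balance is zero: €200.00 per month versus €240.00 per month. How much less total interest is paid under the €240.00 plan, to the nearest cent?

Monthly rate r = 28.5%/12 = 2.375% = 0.02375.
At €200.00/mo: n = ⌈−ln(1 − rB₀/P)/ln(1+r)⌉ = 66 payments (last €48.29); total interest = total paid − €6,600.00 = €6,448.29.
At €240.00/mo: 46 payments (last €26.19); total interest €4,226.19.
Interest saved = €6,448.29 − €4,226.19 = €2,222.10.

€2,222.10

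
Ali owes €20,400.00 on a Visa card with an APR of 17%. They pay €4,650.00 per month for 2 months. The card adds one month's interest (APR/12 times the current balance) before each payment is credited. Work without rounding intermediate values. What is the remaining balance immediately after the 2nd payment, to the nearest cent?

Monthly rate r = 17%/12 = 1.41667% = 0.0141667.
Each month: B ← B·(1+r) − €4,650.00.
Month 1: interest €289.00; balance after payment €16,039.00.
Month 2: interest €227.22; balance after payment €11,616.22.

€11,616.22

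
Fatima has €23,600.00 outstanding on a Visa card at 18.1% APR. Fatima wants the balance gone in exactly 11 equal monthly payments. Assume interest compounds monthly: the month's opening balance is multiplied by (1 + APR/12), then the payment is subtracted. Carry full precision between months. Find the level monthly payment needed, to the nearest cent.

€2,344.46

Monthly rate r = 18.1%/12 = 1.50833% = 0.0150833.
Level-payment amortization: P = B₀·r / (1 − (1+r)^(−n)) = 23600.00·0.0150833 / (1 − 1.01508^(−11)).
Denominator 1 − (1+r)^(−11) = 0.151833078.
P = 355.967 / 0.151833078 ≈ 2344.46.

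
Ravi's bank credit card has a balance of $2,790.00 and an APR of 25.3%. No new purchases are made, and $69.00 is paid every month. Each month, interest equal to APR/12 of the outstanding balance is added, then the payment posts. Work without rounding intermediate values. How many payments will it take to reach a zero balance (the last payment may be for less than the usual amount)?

92 payments

Monthly rate r = 25.3%/12 = 2.10833% = 0.0210833.
Recurrence: B ← B·(1+r) − $69.00.
Month 1: interest $58.82; balance after payment $2,779.82.
Month 2: interest $58.61; balance after payment $2,769.43.
Closed form: n = −ln(1 − rB₀/P)/ln(1+r) = −ln(0.1475)/ln(1.02108) ≈ 91.733, so the balance reaches zero during payment 92.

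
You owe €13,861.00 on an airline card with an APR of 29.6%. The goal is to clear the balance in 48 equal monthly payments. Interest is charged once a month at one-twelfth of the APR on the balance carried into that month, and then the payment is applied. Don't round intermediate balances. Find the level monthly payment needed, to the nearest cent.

Monthly rate r = 29.6%/12 = 2.46667% = 0.0246667.
Level-payment amortization: P = B₀·r / (1 − (1+r)^(−n)) = 13861.00·0.0246667 / (1 − 1.02467^(−48)).
Denominator 1 − (1+r)^(−48) = 0.689519167.
P = 341.905 / 0.689519167 ≈ 495.86.

€495.86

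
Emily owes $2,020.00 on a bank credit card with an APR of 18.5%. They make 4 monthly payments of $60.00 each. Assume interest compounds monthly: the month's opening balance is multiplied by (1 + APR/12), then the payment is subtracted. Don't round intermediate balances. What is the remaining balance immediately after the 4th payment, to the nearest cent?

Monthly rate r = 18.5%/12 = 1.54167% = 0.0154167.
Each month: B ← B·(1+r) − $60.00.
Month 1: interest $31.14; balance after payment $1,991.14.
Month 2: interest $30.70; balance after payment $1,961.84.
Month 3: interest $30.25; balance after payment $1,932.08.
Month 4: interest $29.79; balance after payment $1,901.87.

$1,901.87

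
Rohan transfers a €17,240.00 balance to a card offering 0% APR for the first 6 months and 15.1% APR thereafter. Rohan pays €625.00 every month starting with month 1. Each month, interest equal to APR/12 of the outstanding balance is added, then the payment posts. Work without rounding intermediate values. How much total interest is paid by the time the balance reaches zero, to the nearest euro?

Promo months 1–6 at r₀ = 0%/12 = 0; months 7+ at r₁ = 15.1%/12 = 0.0125833.
After month 6 (no interest yet): B = €17,240.00 − 6·€625.00 = €13,490.00.
Then at r₁ with €625.00/mo: n₂ = −ln(1 − r₁·B/P)/ln(1+r₁) ≈ 25.34 → 26 more payments.
Total paid = 31·€625.00 + €214.93 = €19,589.93; interest = €19,589.93 − €17,240.00 = €2,349.93.

€2,350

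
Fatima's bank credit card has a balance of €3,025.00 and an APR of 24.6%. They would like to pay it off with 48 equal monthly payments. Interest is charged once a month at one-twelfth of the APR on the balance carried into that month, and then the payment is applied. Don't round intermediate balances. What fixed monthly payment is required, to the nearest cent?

Monthly rate r = 24.6%/12 = 2.05% = 0.0205.
Level-payment amortization: P = B₀·r / (1 − (1+r)^(−n)) = 3025.00·0.0205 / (1 − 1.0205^(−48)).
Denominator 1 − (1+r)^(−48) = 0.622449052.
P = 62.0125 / 0.622449052 ≈ 99.63.

€99.63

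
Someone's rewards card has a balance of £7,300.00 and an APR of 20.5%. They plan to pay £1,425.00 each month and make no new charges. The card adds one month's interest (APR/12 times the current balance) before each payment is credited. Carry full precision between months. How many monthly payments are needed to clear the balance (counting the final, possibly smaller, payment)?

6 months

Monthly rate r = 20.5%/12 = 1.70833% = 0.0170833.
Recurrence: B ← B·(1+r) − £1,425.00.
Month 1: interest £124.71; balance after payment £5,999.71.
Month 2: interest £102.50; balance after payment £4,677.20.
Month 3: interest £79.90; balance after payment £3,332.11.
Month 4: interest £56.92; balance after payment £1,964.03.
Month 5: interest £33.55; balance after payment £572.58.
Month 6: interest £9.78; balance after payment £0.00.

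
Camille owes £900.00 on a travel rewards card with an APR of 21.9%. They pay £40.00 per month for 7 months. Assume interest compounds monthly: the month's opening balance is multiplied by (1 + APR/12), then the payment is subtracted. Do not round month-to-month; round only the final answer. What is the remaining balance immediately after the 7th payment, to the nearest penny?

Monthly rate r = 21.9%/12 = 1.825% = 0.01825.
Each month: B ← B·(1+r) − £40.00.
Month 1: interest £16.43; balance after payment £876.42.
Month 2: interest £15.99; balance after payment £852.42.
Month 3: interest £15.56; balance after payment £827.98.
Month 4: interest £15.11; balance after payment £803.09.
Month 5: interest £14.66; balance after payment £777.74.
Month 6: interest £14.19; balance after payment £751.94.
Month 7: interest £13.72; balance after payment £725.66.

£725.66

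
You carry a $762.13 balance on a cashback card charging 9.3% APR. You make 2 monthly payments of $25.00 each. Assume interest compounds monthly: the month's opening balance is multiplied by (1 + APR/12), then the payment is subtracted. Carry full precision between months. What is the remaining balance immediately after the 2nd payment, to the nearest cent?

$723.80

Monthly rate r = 9.3%/12 = 0.775% = 0.00775.
Each month: B ← B·(1+r) − $25.00.
Month 1: interest $5.91; balance after payment $743.04.
Month 2: interest $5.76; balance after payment $723.80.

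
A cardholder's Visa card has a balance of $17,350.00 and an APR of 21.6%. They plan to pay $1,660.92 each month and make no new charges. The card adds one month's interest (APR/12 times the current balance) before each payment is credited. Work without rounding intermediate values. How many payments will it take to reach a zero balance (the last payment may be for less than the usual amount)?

12 payments

Monthly rate r = 21.6%/12 = 1.8% = 0.018.
Recurrence: B ← B·(1+r) − $1,660.92.
Month 1: interest $312.30; balance after payment $16,001.38.
Month 2: interest $288.02; balance after payment $14,628.48.
Closed form: n = −ln(1 − rB₀/P)/ln(1+r) = −ln(0.81197)/ln(1.018) ≈ 11.675, so the balance reaches zero during payment 12.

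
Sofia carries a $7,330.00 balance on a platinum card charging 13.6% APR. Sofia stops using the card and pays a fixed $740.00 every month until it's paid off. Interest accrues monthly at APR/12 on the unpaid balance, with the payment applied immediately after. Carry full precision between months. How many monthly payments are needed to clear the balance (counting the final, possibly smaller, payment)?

Monthly rate r = 13.6%/12 = 1.13333% = 0.0113333.
Recurrence: B ← B·(1+r) − $740.00.
Month 1: interest $83.07; balance after payment $6,673.07.
Month 2: interest $75.63; balance after payment $6,008.70.
Closed form: n = −ln(1 − rB₀/P)/ln(1+r) = −ln(0.88774)/ln(1.01133) ≈ 10.566, so the balance reaches zero during payment 11.

11 months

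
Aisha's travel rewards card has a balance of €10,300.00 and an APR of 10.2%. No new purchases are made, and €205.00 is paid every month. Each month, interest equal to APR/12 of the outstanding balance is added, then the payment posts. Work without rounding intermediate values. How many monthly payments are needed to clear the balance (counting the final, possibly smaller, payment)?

Monthly rate r = 10.2%/12 = 0.85% = 0.0085.
Recurrence: B ← B·(1+r) − €205.00.
Month 1: interest €87.55; balance after payment €10,182.55.
Month 2: interest €86.55; balance after payment €10,064.10.
Closed form: n = −ln(1 − rB₀/P)/ln(1+r) = −ln(0.57293)/ln(1.0085) ≈ 65.807, so the balance reaches zero during payment 66.

66 payments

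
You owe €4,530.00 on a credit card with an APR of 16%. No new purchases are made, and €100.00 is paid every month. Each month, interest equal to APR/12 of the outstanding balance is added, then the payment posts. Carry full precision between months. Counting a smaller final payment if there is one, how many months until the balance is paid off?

Monthly rate r = 16%/12 = 1.33333% = 0.0133333.
Recurrence: B ← B·(1+r) − €100.00.
Month 1: interest €60.40; balance after payment €4,490.40.
Month 2: interest €59.87; balance after payment €4,450.27.
Closed form: n = −ln(1 − rB₀/P)/ln(1+r) = −ln(0.396)/ln(1.01333) ≈ 69.938, so the balance reaches zero during payment 70.

70 payments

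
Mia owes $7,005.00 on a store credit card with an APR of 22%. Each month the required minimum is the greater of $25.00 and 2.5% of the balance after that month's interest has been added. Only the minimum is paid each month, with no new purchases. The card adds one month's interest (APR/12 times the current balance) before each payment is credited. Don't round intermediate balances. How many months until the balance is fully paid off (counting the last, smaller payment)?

345 months

Monthly rate r = 22%/12 = 1.83333% = 0.0183333.
While 2.5% of the post-interest balance exceeds $25.00, each month B ← (B·(1+r))·(1 − 0.025), i.e. B shrinks by the factor (1+r)·0.975 = 0.99287.
This holds for months 1–275. Entering month 276 the balance is $980.43; 2.5% of the post-interest balance is now below $25.00, so the flat $25.00 minimum applies from here.
From month 276 a fixed $25.00 at rate r clears $980.43 in 70 more payments. Total: 275 + 70 = 345 months.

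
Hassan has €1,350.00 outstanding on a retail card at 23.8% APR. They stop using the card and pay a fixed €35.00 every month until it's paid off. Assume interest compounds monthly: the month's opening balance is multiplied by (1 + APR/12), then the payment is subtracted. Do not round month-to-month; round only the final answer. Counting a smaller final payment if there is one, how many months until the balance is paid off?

Monthly rate r = 23.8%/12 = 1.98333% = 0.0198333.
Recurrence: B ← B·(1+r) − €35.00.
Month 1: interest €26.78; balance after payment €1,341.78.
Month 2: interest €26.61; balance after payment €1,333.39.
Closed form: n = −ln(1 − rB₀/P)/ln(1+r) = −ln(0.235)/ln(1.01983) ≈ 73.739, so the balance reaches zero during payment 74.

74 payments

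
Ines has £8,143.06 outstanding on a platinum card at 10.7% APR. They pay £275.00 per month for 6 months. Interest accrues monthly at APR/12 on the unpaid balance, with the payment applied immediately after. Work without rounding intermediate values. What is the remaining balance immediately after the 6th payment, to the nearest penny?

£6,901.32

Monthly rate r = 10.7%/12 = 0.891667% = 0.00891667.
Each month: B ← B·(1+r) − £275.00.
Month 1: interest £72.61; balance after payment £7,940.67.
Month 2: interest £70.80; balance after payment £7,736.47.
Month 3: interest £68.98; balance after payment £7,530.46.
Month 4: interest £67.15; balance after payment £7,322.60.
Month 5: interest £65.29; balance after payment £7,112.90.
Month 6: interest £63.42; balance after payment £6,901.32.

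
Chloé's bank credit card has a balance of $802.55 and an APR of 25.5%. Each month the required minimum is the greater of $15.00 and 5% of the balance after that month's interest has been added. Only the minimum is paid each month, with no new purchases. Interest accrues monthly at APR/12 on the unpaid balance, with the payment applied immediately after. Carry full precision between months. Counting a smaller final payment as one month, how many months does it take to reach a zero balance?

Monthly rate r = 25.5%/12 = 2.125% = 0.02125.
While 5% of the post-interest balance exceeds $15.00, each month B ← (B·(1+r))·(1 − 0.05), i.e. B shrinks by the factor (1+r)·0.95 = 0.97019.
This holds for months 1–34. Entering month 35 the balance is $286.79; 5% of the post-interest balance is now below $15.00, so the flat $15.00 minimum applies from here.
From month 35 a fixed $15.00 at rate r clears $286.79 in 25 more payments. Total: 34 + 25 = 59 months.

59 months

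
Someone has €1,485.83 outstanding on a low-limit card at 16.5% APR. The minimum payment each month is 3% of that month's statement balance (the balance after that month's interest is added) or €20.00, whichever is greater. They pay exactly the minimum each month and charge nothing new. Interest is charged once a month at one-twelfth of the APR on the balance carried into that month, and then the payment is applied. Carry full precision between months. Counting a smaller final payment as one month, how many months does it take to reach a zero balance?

Monthly rate r = 16.5%/12 = 1.375% = 0.01375.
While 3% of the post-interest balance exceeds €20.00, each month B ← (B·(1+r))·(1 − 0.03), i.e. B shrinks by the factor (1+r)·0.97 = 0.98334.
This holds for months 1–49. Entering month 50 the balance is €652.22; 3% of the post-interest balance is now below €20.00, so the flat €20.00 minimum applies from here.
From month 50 a fixed €20.00 at rate r clears €652.22 in 44 more payments. Total: 49 + 44 = 93 months.

93 months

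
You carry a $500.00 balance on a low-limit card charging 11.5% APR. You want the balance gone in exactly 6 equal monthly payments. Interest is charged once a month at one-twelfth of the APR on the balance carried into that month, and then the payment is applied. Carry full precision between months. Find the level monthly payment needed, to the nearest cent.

$86.15

Monthly rate r = 11.5%/12 = 0.958333% = 0.00958333.
Level-payment amortization: P = B₀·r / (1 − (1+r)^(−n)) = 500.00·0.00958333 / (1 − 1.00958^(−6)).
Denominator 1 − (1+r)^(−6) = 0.055619599.
P = 4.79167 / 0.055619599 ≈ 86.15.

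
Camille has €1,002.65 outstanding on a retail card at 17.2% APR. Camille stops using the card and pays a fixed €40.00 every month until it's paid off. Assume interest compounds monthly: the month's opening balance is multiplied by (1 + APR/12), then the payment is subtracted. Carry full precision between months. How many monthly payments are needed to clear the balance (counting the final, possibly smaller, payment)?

32 payments

Monthly rate r = 17.2%/12 = 1.43333% = 0.0143333.
Recurrence: B ← B·(1+r) − €40.00.
Month 1: interest €14.37; balance after payment €977.02.
Month 2: interest €14.00; balance after payment €951.03.
Closed form: n = −ln(1 − rB₀/P)/ln(1+r) = −ln(0.64072)/ln(1.01433) ≈ 31.280, so the balance reaches zero during payment 32.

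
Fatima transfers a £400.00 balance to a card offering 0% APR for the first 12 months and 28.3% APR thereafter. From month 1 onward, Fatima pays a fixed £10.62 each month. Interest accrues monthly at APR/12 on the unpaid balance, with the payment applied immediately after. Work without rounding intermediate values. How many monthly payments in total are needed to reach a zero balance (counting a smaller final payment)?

Promo months 1–12 at r₀ = 0%/12 = 0; months 13+ at r₁ = 28.3%/12 = 0.0235833.
After month 12 (no interest yet): B = £400.00 − 12·£10.62 = £272.56.
Then at r₁ with £10.62/mo: n₂ = −ln(1 − r₁·B/P)/ln(1+r₁) ≈ 39.88 → 40 more payments.

52 months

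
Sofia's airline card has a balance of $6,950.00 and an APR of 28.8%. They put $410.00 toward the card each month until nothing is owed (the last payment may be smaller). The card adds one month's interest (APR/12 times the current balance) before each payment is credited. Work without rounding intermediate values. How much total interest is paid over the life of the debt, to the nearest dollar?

$2,079

Monthly rate r = 28.8%/12 = 2.4% = 0.024.
Payoff takes n = ⌈−ln(1 − rB₀/P)/ln(1+r)⌉ = ⌈22.021⌉ = 23 payments; the last is $8.91.
Total paid = 22·$410.00 + $8.91 = $9,028.91.
Total interest = total paid − principal = $9,028.91 − $6,950.00 = $2,078.91.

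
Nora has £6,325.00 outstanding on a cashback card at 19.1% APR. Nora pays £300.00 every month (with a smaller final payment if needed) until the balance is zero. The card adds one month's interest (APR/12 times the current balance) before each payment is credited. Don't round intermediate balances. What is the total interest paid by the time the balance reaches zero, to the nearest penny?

£1,442.19

Monthly rate r = 19.1%/12 = 1.59167% = 0.0159167.
Payoff takes n = ⌈−ln(1 − rB₀/P)/ln(1+r)⌉ = ⌈25.890⌉ = 26 payments; the last is £267.19.
Total paid = 25·£300.00 + £267.19 = £7,767.19.
Total interest = total paid − principal = £7,767.19 − £6,325.00 = £1,442.19.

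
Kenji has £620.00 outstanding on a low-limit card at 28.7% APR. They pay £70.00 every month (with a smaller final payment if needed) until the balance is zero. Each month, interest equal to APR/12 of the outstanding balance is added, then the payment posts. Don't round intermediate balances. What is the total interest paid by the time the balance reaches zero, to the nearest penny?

£85.07

Monthly rate r = 28.7%/12 = 2.39167% = 0.0239167.
Payoff takes n = ⌈−ln(1 − rB₀/P)/ln(1+r)⌉ = ⌈10.072⌉ = 11 payments; the last is £5.07.
Total paid = 10·£70.00 + £5.07 = £705.07.
Total interest = total paid − principal = £705.07 − £620.00 = £85.07.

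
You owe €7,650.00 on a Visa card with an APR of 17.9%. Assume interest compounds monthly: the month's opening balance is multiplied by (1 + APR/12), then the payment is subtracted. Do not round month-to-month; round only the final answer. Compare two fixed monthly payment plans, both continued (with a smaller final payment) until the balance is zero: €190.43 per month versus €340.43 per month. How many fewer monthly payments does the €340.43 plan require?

Monthly rate r = 17.9%/12 = 1.49167% = 0.0149167.
At €190.43/mo: n = ⌈−ln(1 − rB₀/P)/ln(1+r)⌉ = 62 payments (last €144.12); total interest = total paid − €7,650.00 = €4,110.35.
At €340.43/mo: 28 payments (last €195.93); total interest €1,737.54.
Payments saved = 62 − 28 = 34.

34 fewer payments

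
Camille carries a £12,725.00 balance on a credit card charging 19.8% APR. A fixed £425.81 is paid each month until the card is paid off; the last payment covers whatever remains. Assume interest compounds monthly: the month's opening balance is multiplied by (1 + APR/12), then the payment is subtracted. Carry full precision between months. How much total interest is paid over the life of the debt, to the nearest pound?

£4,954

Monthly rate r = 19.8%/12 = 1.65% = 0.0165.
Payoff takes n = ⌈−ln(1 − rB₀/P)/ln(1+r)⌉ = ⌈41.516⌉ = 42 payments; the last is £220.51.
Total paid = 41·£425.81 + £220.51 = £17,678.72.
Total interest = total paid − principal = £17,678.72 − £12,725.00 = £4,953.72.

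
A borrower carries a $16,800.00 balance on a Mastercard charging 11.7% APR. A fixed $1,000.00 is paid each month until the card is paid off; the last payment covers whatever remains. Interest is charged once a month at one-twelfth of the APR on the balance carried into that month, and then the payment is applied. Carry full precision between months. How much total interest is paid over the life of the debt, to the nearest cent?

$1,637.92

Monthly rate r = 11.7%/12 = 0.975% = 0.00975.
Payoff takes n = ⌈−ln(1 − rB₀/P)/ln(1+r)⌉ = ⌈18.437⌉ = 19 payments; the last is $437.92.
Total paid = 18·$1,000.00 + $437.92 = $18,437.92.
Total interest = total paid − principal = $18,437.92 − $16,800.00 = $1,637.92.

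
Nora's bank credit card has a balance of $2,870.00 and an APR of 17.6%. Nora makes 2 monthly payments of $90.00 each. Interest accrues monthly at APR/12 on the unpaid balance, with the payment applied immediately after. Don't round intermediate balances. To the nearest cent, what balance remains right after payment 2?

Monthly rate r = 17.6%/12 = 1.46667% = 0.0146667.
Each month: B ← B·(1+r) − $90.00.
Month 1: interest $42.09; balance after payment $2,822.09.
Month 2: interest $41.39; balance after payment $2,773.48.

$2,773.48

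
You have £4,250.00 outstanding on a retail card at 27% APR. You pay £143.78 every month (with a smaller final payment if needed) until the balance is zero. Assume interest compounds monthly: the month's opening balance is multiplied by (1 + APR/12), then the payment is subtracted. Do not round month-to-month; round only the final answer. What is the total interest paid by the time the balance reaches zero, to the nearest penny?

Monthly rate r = 27%/12 = 2.25% = 0.0225.
Payoff takes n = ⌈−ln(1 − rB₀/P)/ln(1+r)⌉ = ⌈49.161⌉ = 50 payments; the last is £23.35.
Total paid = 49·£143.78 + £23.35 = £7,068.57.
Total interest = total paid − principal = £7,068.57 − £4,250.00 = £2,818.57.

£2,818.57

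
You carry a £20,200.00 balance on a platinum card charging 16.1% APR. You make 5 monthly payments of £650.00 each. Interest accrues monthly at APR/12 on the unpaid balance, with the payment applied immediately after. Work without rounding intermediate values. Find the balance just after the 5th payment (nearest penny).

£18,253.55

Monthly rate r = 16.1%/12 = 1.34167% = 0.0134167.
Each month: B ← B·(1+r) − £650.00.
Month 1: interest £271.02; balance after payment £19,821.02.
Month 2: interest £265.93; balance after payment £19,436.95.
Month 3: interest £260.78; balance after payment £19,047.73.
Month 4: interest £255.56; balance after payment £18,653.28.
Month 5: interest £250.26; balance after payment £18,253.55.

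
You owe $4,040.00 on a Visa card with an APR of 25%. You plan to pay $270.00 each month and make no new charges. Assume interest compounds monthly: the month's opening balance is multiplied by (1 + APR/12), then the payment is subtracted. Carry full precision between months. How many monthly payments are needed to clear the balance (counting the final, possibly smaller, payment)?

19 payments

Monthly rate r = 25%/12 = 2.08333% = 0.0208333.
Recurrence: B ← B·(1+r) − $270.00.
Month 1: interest $84.17; balance after payment $3,854.17.
Month 2: interest $80.30; balance after payment $3,664.46.
Closed form: n = −ln(1 − rB₀/P)/ln(1+r) = −ln(0.68827)/ln(1.02083) ≈ 18.118, so the balance reaches zero during payment 19.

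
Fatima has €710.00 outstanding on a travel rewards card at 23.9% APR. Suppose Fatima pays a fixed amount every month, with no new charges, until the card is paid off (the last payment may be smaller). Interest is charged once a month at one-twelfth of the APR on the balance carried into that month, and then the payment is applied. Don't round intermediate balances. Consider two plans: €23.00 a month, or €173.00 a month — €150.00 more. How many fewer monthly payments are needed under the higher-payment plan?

44 fewer payments

Monthly rate r = 23.9%/12 = 1.99167% = 0.0199167.
At €23.00/mo: n = ⌈−ln(1 − rB₀/P)/ln(1+r)⌉ = 49 payments (last €8.73); total interest = total paid − €710.00 = €402.73.
At €173.00/mo: 5 payments (last €56.43); total interest €38.43.
Payments saved = 49 − 5 = 44.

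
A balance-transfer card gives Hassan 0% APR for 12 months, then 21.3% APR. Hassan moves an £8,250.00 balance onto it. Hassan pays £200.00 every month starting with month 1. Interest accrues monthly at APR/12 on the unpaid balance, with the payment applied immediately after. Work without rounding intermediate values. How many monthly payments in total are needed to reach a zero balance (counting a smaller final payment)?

54 payments

Promo months 1–12 at r₀ = 0%/12 = 0; months 13+ at r₁ = 21.3%/12 = 0.01775.
After month 12 (no interest yet): B = £8,250.00 − 12·£200.00 = £5,850.00.
Then at r₁ with £200.00/mo: n₂ = −ln(1 − r₁·B/P)/ln(1+r₁) ≈ 41.62 → 42 more payments.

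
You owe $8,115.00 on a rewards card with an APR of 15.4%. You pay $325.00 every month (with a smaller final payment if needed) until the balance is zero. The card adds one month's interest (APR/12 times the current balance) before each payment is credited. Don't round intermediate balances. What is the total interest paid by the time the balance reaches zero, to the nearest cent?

$1,731.18

Monthly rate r = 15.4%/12 = 1.28333% = 0.0128333.
Payoff takes n = ⌈−ln(1 − rB₀/P)/ln(1+r)⌉ = ⌈30.295⌉ = 31 payments; the last is $96.18.
Total paid = 30·$325.00 + $96.18 = $9,846.18.
Total interest = total paid − principal = $9,846.18 − $8,115.00 = $1,731.18.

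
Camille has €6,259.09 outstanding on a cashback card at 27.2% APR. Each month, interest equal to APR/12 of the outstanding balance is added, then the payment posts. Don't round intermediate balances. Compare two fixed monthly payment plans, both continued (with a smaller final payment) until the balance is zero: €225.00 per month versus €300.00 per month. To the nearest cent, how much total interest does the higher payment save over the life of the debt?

€1,424.11

Monthly rate r = 27.2%/12 = 2.26667% = 0.0226667.
At €225.00/mo: n = ⌈−ln(1 − rB₀/P)/ln(1+r)⌉ = 45 payments (last €96.28); total interest = total paid − €6,259.09 = €3,737.19.
At €300.00/mo: 29 payments (last €172.17); total interest €2,313.08.
Interest saved = €3,737.19 − €2,313.08 = €1,424.11.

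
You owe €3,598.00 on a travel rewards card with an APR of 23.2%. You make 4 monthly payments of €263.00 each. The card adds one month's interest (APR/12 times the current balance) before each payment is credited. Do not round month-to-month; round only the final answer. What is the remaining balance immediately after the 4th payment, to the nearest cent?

€2,801.52

Monthly rate r = 23.2%/12 = 1.93333% = 0.0193333.
Each month: B ← B·(1+r) − €263.00.
Month 1: interest €69.56; balance after payment €3,404.56.
Month 2: interest €65.82; balance after payment €3,207.38.
Month 3: interest €62.01; balance after payment €3,006.39.
Month 4: interest €58.12; balance after payment €2,801.52.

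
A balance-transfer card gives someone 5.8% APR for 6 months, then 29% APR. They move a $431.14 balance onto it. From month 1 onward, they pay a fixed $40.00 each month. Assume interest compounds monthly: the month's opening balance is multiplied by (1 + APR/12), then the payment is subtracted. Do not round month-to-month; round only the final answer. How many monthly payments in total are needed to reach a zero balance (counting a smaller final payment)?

12 months

Promo months 1–6 at r₀ = 5.8%/12 = 0.00483333; months 7+ at r₁ = 29%/12 = 0.0241667.
After month 6: iterate B ← B·(1+r₀) − $40.00 for 6 months → $200.88.
Then at r₁ with $40.00/mo: n₂ = −ln(1 − r₁·B/P)/ln(1+r₁) ≈ 5.42 → 6 more payments.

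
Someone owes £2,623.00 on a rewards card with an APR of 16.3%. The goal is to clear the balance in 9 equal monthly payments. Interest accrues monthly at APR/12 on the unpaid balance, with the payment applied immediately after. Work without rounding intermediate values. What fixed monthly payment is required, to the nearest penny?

£311.59

Monthly rate r = 16.3%/12 = 1.35833% = 0.0135833.
Level-payment amortization: P = B₀·r / (1 − (1+r)^(−n)) = 2623.00·0.0135833 / (1 − 1.01358^(−9)).
Denominator 1 − (1+r)^(−9) = 0.114344439.
P = 35.6291 / 0.114344439 ≈ 311.59.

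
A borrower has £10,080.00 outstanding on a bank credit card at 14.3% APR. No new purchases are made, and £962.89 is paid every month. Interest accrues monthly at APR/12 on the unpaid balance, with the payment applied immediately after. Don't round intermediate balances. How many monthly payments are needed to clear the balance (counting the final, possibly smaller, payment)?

12 months

Monthly rate r = 14.3%/12 = 1.19167% = 0.0119167.
Recurrence: B ← B·(1+r) − £962.89.
Month 1: interest £120.12; balance after payment £9,237.23.
Month 2: interest £110.08; balance after payment £8,384.42.
Closed form: n = −ln(1 − rB₀/P)/ln(1+r) = −ln(0.87525)/ln(1.01192) ≈ 11.248, so the balance reaches zero during payment 12.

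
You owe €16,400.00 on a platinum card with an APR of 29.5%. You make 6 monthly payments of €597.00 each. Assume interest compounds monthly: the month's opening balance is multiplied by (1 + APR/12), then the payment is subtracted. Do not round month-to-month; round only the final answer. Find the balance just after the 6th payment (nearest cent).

€15,163.14

Monthly rate r = 29.5%/12 = 2.45833% = 0.0245833.
Each month: B ← B·(1+r) − €597.00.
Month 1: interest €403.17; balance after payment €16,206.17.
Month 2: interest €398.40; balance after payment €16,007.57.
Month 3: interest €393.52; balance after payment €15,804.09.
Month 4: interest €388.52; balance after payment €15,595.60.
Month 5: interest €383.39; balance after payment €15,382.00.
Month 6: interest €378.14; balance after payment €15,163.14.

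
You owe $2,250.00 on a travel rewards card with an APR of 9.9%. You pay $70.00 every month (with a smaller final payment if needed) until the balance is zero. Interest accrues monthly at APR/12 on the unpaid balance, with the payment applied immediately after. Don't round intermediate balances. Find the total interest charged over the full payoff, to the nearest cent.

$375.26

Monthly rate r = 9.9%/12 = 0.825% = 0.00825.
Payoff takes n = ⌈−ln(1 − rB₀/P)/ln(1+r)⌉ = ⌈37.503⌉ = 38 payments; the last is $35.26.
Total paid = 37·$70.00 + $35.26 = $2,625.26.
Total interest = total paid − principal = $2,625.26 − $2,250.00 = $375.26.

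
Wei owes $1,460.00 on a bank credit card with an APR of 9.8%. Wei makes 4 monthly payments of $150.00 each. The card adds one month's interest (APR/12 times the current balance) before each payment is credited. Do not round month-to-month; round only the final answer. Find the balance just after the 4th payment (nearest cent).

Monthly rate r = 9.8%/12 = 0.816667% = 0.00816667.
Each month: B ← B·(1+r) − $150.00.
Month 1: interest $11.92; balance after payment $1,321.92.
Month 2: interest $10.80; balance after payment $1,182.72.
Month 3: interest $9.66; balance after payment $1,042.38.
Month 4: interest $8.51; balance after payment $900.89.

$900.89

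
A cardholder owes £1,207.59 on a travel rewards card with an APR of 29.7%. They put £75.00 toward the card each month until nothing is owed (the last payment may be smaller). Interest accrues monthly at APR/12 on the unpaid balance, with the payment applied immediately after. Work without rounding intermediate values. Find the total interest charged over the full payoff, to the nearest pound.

Monthly rate r = 29.7%/12 = 2.475% = 0.02475.
Payoff takes n = ⌈−ln(1 − rB₀/P)/ln(1+r)⌉ = ⌈20.792⌉ = 21 payments; the last is £59.55.
Total paid = 20·£75.00 + £59.55 = £1,559.55.
Total interest = total paid − principal = £1,559.55 − £1,207.59 = £351.96.

£352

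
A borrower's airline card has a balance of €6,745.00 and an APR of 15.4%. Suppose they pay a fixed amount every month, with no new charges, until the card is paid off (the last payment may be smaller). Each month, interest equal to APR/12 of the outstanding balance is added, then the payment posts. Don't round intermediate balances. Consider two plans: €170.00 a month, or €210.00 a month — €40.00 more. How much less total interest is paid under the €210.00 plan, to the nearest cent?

€737.05

Monthly rate r = 15.4%/12 = 1.28333% = 0.0128333.
At €170.00/mo: n = ⌈−ln(1 − rB₀/P)/ln(1+r)⌉ = 56 payments (last €137.99); total interest = total paid − €6,745.00 = €2,742.99.
At €210.00/mo: 42 payments (last €140.94); total interest €2,005.94.
Interest saved = €2,742.99 − €2,005.94 = €737.05.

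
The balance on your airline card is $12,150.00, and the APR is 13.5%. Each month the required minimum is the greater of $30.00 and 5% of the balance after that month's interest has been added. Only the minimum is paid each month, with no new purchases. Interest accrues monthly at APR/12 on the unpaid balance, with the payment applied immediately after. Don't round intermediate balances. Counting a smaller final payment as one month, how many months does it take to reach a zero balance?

98 months

Monthly rate r = 13.5%/12 = 1.125% = 0.01125.
While 5% of the post-interest balance exceeds $30.00, each month B ← (B·(1+r))·(1 − 0.05), i.e. B shrinks by the factor (1+r)·0.95 = 0.96069.
This holds for months 1–76. Entering month 77 the balance is $576.53; 5% of the post-interest balance is now below $30.00, so the flat $30.00 minimum applies from here.
From month 77 a fixed $30.00 at rate r clears $576.53 in 22 more payments. Total: 76 + 22 = 98 months.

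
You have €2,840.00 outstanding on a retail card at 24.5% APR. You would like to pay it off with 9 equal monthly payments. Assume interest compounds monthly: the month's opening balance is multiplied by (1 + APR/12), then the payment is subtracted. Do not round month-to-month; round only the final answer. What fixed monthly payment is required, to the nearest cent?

€348.64

Monthly rate r = 24.5%/12 = 2.04167% = 0.0204167.
Level-payment amortization: P = B₀·r / (1 − (1+r)^(−n)) = 2840.00·0.0204167 / (1 − 1.02042^(−9)).
Denominator 1 − (1+r)^(−9) = 0.166314766.
P = 57.9833 / 0.166314766 ≈ 348.64.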